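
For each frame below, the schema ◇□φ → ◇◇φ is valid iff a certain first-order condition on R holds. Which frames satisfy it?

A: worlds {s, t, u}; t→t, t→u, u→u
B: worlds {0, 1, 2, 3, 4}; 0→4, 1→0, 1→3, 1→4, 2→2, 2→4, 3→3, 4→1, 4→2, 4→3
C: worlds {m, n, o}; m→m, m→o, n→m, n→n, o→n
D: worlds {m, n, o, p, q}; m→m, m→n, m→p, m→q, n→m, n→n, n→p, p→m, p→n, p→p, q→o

A, B, C

The schema corresponds to a generalized confluence (Geach) condition: ∀x ∀y (xRy → ∃w (yRw ∧ xR²w)).
A: ✓.
B: ✓.
C: ✓.
D: fails — qRo but no w with oRw and qR²w.
Valid on: A, B, C.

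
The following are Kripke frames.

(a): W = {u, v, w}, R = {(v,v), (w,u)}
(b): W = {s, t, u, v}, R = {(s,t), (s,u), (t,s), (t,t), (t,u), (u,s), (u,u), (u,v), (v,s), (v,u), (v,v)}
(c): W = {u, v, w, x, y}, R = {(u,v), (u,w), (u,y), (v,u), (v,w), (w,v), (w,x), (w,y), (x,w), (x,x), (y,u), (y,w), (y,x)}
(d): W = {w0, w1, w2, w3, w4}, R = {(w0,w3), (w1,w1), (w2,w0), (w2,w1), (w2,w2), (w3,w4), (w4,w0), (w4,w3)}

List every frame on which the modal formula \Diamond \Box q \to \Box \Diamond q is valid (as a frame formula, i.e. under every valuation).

(b)

Frame correspondent (Sahlqvist): \forall x \forall y \forall z (Rxy \wedge Rxz \to \exists w (Ryw \wedge Rzw)) — i.e. convergence.
(a): fails — Rwu and Rwu but u and u have no common successor.
(b): condition met.
(c): fails — Ruv and Ruw but v and w have no common successor.
(d): fails — Rw2w2 and Rw2w0 but w2 and w0 have no common successor.
Valid on: (b).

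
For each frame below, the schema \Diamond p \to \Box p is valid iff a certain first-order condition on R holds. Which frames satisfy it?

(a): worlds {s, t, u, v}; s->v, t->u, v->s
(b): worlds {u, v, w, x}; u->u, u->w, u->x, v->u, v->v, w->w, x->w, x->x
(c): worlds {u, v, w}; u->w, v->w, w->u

This is the axiom for partial functionality; its first-order frame correspondent is \forall x \forall y \forall z (Rxy \wedge Rxz \to y = z).
(a): holds.
(b): fails — u sees both u and w.
(c): holds.
Valid on: (a), (c).

(a), (c)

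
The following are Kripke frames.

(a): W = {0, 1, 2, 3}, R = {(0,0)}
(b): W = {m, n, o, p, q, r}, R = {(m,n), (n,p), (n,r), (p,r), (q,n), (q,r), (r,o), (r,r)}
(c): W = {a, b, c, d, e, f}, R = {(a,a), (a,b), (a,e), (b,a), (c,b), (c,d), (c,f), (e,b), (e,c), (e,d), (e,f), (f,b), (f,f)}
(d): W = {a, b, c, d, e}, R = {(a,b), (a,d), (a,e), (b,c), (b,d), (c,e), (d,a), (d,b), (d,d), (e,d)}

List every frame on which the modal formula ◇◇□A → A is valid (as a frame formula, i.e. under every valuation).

This is the axiom for a generalized confluence (Geach) condition; its first-order frame correspondent is ∀x ∀y (xR²y → ∃w (yRw ∧ x = w)).
(a): satisfies the condition.
(b): fails — mR²p but no w with pRw and m=w.
(c): fails — aR²c but no w with cRw and a=w.
(d): fails — aR²a but no w with aRw and a=w.
Valid on: (a).

(a)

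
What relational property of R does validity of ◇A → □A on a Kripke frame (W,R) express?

partial functionality

Suppose ◇A→□A is valid. Take Rxy, Rxz and set V(A)={y}. Then ◇A at x, so □A at x, so A at z, i.e. z=y.
The converse is a direct semantic check.
Frame condition: ∀x ∀y ∀z (Rxy ∧ Rxz → y = z).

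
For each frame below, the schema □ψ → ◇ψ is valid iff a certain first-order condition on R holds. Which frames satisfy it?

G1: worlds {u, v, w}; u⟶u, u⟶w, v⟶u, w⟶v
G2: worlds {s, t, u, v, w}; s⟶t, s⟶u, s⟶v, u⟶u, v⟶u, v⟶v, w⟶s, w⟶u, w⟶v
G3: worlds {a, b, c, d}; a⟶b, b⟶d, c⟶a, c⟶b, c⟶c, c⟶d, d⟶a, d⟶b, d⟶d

G1, G3

The schema corresponds to seriality: ∀x ∃y Rxy.
G1: holds.
G2: fails — world t has no successor.
G3: holds.
Valid on: G1, G3.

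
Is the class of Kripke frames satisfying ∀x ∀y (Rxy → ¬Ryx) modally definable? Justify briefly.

Not modally definable

If a class were modally definable it would be closed under surjective bounded morphisms (Goldblatt–Thomason).
The 4-cycle (worlds a,b,c,d with a→b→c→d→a) is asymmetric. Mapping every world to a single reflexive point • is a surjective bounded morphism, and the reflexive point is not asymmetric (R•• but asymmetry requires ¬R••).
So the class is not modally definable.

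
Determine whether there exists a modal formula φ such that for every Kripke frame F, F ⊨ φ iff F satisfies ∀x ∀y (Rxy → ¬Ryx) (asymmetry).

Modal frame validity is preserved under surjective bounded morphisms.
The 3-cycle (worlds s,t,u with s→t→u→s) is asymmetric. Mapping every world to a single reflexive point • is a surjective bounded morphism, and the reflexive point is not asymmetric (R•• but asymmetry requires ¬R••).
So no modal formula (or set of formulas) defines exactly the asymmetric frames.

No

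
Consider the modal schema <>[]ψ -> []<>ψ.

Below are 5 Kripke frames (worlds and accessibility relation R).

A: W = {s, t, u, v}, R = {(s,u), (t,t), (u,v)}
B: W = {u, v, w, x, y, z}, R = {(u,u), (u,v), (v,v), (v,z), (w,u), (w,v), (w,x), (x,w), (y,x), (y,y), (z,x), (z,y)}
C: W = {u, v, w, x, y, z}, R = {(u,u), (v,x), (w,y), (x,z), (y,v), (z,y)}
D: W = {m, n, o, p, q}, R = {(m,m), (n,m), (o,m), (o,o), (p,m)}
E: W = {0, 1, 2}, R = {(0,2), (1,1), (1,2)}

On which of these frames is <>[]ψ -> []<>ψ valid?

Frame correspondent (Sahlqvist): forall x forall y forall z (Rxy & Rxz -> exists w (Ryw & Rzw)) — i.e. convergence.
A: fails — Ruv and Ruv but v and v have no common successor.
B: fails — Rvv and Rvz but v and z have no common successor.
C: satisfies the condition.
D: satisfies the condition.
E: fails — R02 and R02 but 2 and 2 have no common successor.
Valid on: C, D.

C, D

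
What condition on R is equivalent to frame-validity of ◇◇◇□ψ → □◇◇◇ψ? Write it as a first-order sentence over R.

∀x ∀y ∀z ((xR³y ∧ xRz) → ∃w (yRw ∧ zR³w))

This is a Sahlqvist (Geach-type) schema ◇^3□^1ψ → □^1◇^3ψ.
First-order correspondent: ∀x ∀y ∀z ((xR³y ∧ xRz) → ∃w (yRw ∧ zR³w)).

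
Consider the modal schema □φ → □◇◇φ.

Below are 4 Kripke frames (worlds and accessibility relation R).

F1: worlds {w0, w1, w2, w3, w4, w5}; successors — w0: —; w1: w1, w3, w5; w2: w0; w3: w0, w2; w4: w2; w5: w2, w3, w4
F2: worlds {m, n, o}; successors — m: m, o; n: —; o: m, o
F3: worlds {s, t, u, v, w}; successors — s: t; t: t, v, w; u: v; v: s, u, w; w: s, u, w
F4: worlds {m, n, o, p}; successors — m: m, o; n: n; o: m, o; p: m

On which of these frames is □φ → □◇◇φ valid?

F2, F3, F4

Frame correspondent (Sahlqvist): ∀x ∀z (xRz → ∃w (xRw ∧ zR²w)) — i.e. a generalized confluence (Geach) condition.
F1: fails — w1Rw3 but no w with w1Rw and w3R²w.
F2: condition met.
F3: condition met.
F4: condition met.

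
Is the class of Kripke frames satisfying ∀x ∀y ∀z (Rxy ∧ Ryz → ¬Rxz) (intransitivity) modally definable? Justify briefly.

If a class were modally definable it would be closed under surjective bounded morphisms (Goldblatt–Thomason).
The 3-cycle (worlds w0,w1,w2 with w0→w1→w2→w0) is intransitive. Mapping every world to a single reflexive point • is a surjective bounded morphism; the reflexive point is not intransitive (R••∧R•• but R••).
So no modal formula (or set of formulas) defines exactly the intransitive frames.

Not modally definable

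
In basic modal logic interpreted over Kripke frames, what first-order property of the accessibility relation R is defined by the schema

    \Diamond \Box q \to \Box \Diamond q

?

Convergence

Suppose ◇□q→□◇q is valid. Take Rxy, Rxz and set V(q)={w : Ryw}. Then □q at y so ◇□q at x, so □◇q at x, so ◇q at z, giving w with Rzw and Ryw.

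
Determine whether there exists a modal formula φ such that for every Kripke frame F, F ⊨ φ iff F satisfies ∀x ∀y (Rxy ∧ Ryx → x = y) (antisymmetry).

Modal frame validity is preserved under surjective bounded morphisms.
The 6-cycle (worlds s,t,u,v,w,x with s→t→u→v→w→x→s) is antisymmetric. Sending even-indexed worlds to • and odd-indexed worlds to ∘ is a surjective bounded morphism onto the two-world frame with •↔∘, which is not antisymmetric.
So no modal formula (or set of formulas) defines exactly the antisymmetric frames.

No — not modally definable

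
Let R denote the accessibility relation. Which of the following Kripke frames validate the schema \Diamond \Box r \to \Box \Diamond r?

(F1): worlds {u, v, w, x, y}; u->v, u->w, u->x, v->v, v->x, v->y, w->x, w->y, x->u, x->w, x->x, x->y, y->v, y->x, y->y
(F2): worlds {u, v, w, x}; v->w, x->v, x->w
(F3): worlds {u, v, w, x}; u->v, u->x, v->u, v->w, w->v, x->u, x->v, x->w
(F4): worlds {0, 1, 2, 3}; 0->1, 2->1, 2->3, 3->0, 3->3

Frame correspondent (Sahlqvist): \forall x \forall y \forall z (Rxy \wedge Rxz \to \exists w (Ryw \wedge Rzw)) — i.e. convergence.
(F1): holds.
(F2): fails — Rvw and Rvw but w and w have no common successor.
(F3): fails — Rxw and Rxv but w and v have no common successor.
(F4): fails — R01 and R01 but 1 and 1 have no common successor.

(F1)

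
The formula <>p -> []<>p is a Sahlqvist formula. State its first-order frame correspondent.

The Euclidean property

This schema is the 5 axiom.
It corresponds to the Euclidean property: forall x forall y forall z (Rxy & Rxz -> Ryz).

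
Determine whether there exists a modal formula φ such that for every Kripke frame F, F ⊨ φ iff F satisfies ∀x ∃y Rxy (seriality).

Yes, by □q → ◇q

Yes: it is seriality, defined by the D schema □q → ◇q.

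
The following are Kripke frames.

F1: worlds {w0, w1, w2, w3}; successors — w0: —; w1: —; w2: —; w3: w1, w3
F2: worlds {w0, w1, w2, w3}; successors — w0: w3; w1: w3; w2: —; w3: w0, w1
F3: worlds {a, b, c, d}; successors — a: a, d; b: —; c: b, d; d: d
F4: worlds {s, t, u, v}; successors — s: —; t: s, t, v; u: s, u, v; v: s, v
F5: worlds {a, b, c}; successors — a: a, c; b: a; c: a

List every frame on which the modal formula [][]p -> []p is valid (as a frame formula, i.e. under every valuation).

Frame correspondent (Sahlqvist): forall x forall y (Rxy -> exists z (Rxz & Rzy)) — i.e. density.
F1: satisfies the condition.
F2: fails — Rw3w1 but no z with Rw3z and Rzw1.
F3: fails — Rcb but no z with Rcz and Rzb.
F4: satisfies the condition.
F5: satisfies the condition.
Valid on: F1, F4, F5.

F1, F4, F5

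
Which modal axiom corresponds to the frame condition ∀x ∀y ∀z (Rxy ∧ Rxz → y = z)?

◇q → □q

A defining formula is ◇q → □q (the CD axiom).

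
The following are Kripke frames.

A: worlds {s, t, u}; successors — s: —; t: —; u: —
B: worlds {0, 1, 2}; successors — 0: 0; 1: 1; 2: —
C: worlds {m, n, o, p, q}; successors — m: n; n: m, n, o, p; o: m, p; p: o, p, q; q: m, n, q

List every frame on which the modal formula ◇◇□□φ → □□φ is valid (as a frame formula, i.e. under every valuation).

A, B

Frame correspondent (Sahlqvist): ∀x ∀y ∀z ((xR²y ∧ xR²z) → ∃w (yR²w ∧ z = w)) — i.e. a generalized confluence (Geach) condition.
A: holds.
B: holds.
C: fails — mR²o, mR²m but no w with oR²w and m=w.
Valid on: A, B.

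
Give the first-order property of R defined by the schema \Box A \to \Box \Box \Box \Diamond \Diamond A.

This is a Sahlqvist (Geach-type) schema ◇^0□^1A → □^3◇^2A.
Minimal-valuation argument: fix x; take any y with xR^0y and any z with xR^3z. Set V(A) to the set of worlds R-reachable from y in exactly 1 step. Then □^1A holds at y, so the antecedent holds at x; validity forces ◇^2A at z, giving a w with zR^2w and yR^1w.
First-order correspondent: \forall x \forall z (x R^3 z \to \exists w (xRw \wedge z R^2 w)).

\forall x \forall z (x R^3 z \to \exists w (xRw \wedge z R^2 w))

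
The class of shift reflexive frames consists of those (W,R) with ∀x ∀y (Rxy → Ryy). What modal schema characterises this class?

A defining formula is □(□s → s) (the T□ axiom).
Suppose □(□s→s) is valid. Take Rxy and set V(s)={w : Ryw}. Then at y, □s holds; since □(□s→s) at x, □s→s at y, so s at y, i.e. Ryy.

□(□s → s)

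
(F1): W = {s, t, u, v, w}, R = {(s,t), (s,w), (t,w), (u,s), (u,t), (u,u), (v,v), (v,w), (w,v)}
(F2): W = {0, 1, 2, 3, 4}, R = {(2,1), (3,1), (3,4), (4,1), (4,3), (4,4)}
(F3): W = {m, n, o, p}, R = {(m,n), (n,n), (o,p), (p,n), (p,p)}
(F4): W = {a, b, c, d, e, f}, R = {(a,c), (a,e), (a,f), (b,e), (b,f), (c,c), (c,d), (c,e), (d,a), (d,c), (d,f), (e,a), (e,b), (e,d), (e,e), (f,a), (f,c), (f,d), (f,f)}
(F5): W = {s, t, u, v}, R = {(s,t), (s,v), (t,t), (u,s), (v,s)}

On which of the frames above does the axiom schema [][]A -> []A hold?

(F3), (F4)

This is the axiom for density; its first-order frame correspondent is forall x forall y (Rxy -> exists z (Rxz & Rzy)).
(F1): fails — Rtw but no z with Rtz and Rzw.
(F2): fails — R21 but no z with R2z and Rz1.
(F3): ✓.
(F4): ✓.
(F5): fails — Rus but no z with Ruz and Rzs.
Valid on: (F3), (F4).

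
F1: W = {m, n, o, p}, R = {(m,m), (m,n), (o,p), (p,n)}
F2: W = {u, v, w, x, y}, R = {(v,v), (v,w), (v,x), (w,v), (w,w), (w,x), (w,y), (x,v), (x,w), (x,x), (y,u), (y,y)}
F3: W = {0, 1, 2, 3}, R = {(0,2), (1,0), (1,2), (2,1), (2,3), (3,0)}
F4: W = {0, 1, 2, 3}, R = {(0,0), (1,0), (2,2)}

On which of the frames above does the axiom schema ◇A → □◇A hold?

Frame correspondent (Sahlqvist): ∀x ∀y ∀z (Rxy ∧ Rxz → Ryz) — i.e. the Euclidean property.
F1: fails — Rmn and Rmn but not Rnn.
F2: fails — Rwx and Rwy but not Rxy.
F3: fails — R02 and R02 but not R22.
F4: holds.
Valid on: F4.

F4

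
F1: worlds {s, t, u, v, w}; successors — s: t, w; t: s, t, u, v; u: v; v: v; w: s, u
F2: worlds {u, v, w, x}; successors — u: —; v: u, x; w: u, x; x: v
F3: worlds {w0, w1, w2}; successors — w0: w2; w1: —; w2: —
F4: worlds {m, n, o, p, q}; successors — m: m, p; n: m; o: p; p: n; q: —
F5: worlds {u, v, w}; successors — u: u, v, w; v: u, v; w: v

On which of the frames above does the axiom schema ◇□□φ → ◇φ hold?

Frame correspondent (Sahlqvist): ∀x ∀y (xRy → ∃w (yR²w ∧ xRw)) — i.e. a generalized confluence (Geach) condition.
F1: fails — wRu but no w* with uR²w* and wRw*.
F2: fails — vRu but no t with uR²t and vRt.
F3: fails — w0Rw2 but no w with w2R²w and w0Rw.
F4: fails — oRp but no w with pR²w and oRw.
F5: ✓.

F5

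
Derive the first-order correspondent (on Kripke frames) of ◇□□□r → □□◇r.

∀x ∀y ∀z ((xRy ∧ xR²z) → ∃w (yR³w ∧ zRw))

This is a Sahlqvist (Geach-type) schema ◇^1□^3r → □^2◇^1r.
Minimal-valuation argument: fix x; take any y with xR^1y and any z with xR^2z. Set V(r) to the set of worlds R-reachable from y in exactly 3 steps. Then □^3r holds at y, so the antecedent holds at x; validity forces ◇^1r at z, giving a w with zR^1w and yR^3w.
First-order correspondent: ∀x ∀y ∀z ((xRy ∧ xR²z) → ∃w (yR³w ∧ zRw)).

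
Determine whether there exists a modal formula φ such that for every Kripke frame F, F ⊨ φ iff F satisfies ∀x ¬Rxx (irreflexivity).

No — not modally definable

If a class were modally definable it would be closed under surjective bounded morphisms (Goldblatt–Thomason).
The 4-cycle (worlds 0,1,2,3 with 0→1→2→3→0) is irreflexive, and the map sending every world to a single reflexive point • is a surjective bounded morphism (forth: every edge maps to (•,•); back: every world has a successor). So any modal formula valid on the 4-cycle is also valid on the reflexive point, which is not irreflexive.
So the class is not modally definable.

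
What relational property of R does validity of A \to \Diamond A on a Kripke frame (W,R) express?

This is frame-equivalent to □A → A (substitute ¬A for A and contrapose).
Suppose □A→A is valid. At any x set V(A)={w : Rxw}. Then □A holds at x, so A holds at x, i.e. Rxx.
The converse is a direct semantic check.
Frame condition: \forall x Rxx.

reflexivity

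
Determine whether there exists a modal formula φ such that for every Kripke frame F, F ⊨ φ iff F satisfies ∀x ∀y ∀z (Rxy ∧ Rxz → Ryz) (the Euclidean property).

This is a Sahlqvist condition; the 5 axiom ◇r → □◇r defines it.

Yes, by ◇r → □◇r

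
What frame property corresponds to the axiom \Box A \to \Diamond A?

seriality: \forall x \exists y Rxy

This schema is the D axiom.
It corresponds to seriality: \forall x \exists y Rxy.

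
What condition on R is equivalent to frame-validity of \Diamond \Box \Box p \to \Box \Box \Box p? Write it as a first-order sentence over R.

\forall x \forall y \forall z ((xRy \wedge x R^3 z) \to \exists w (y R^2 w \wedge z = w))

This is a Sahlqvist (Geach-type) schema ◇^1□^2p → □^3◇^0p.
Minimal-valuation argument: fix x; take any y with xR^1y and any z with xR^3z. Set V(p) to the set of worlds R-reachable from y in exactly 2 steps. Then □^2p holds at y, so the antecedent holds at x; validity forces ◇^0p at z, giving a w with zR^0w and yR^2w.
First-order correspondent: \forall x \forall y \forall z ((xRy \wedge x R^3 z) \to \exists w (y R^2 w \wedge z = w)).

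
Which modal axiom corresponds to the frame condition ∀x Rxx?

□r → r

This is reflexivity; the standard corresponding axiom is T: □r → r.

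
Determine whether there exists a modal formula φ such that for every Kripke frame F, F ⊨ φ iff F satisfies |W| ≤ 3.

Not definable by any modal formula

If a class were modally definable it would be closed under disjoint unions (Goldblatt–Thomason).
Any modal formula valid on each of 4 disjoint one-world frames is valid on their disjoint union (validity is preserved under disjoint unions). Each one-world frame has |W|=1≤3, but the union has |W|=4.
So the class is not modally definable.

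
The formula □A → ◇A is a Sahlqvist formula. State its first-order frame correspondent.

Seriality

This schema is the D axiom.
It corresponds to seriality: ∀x ∃y Rxy.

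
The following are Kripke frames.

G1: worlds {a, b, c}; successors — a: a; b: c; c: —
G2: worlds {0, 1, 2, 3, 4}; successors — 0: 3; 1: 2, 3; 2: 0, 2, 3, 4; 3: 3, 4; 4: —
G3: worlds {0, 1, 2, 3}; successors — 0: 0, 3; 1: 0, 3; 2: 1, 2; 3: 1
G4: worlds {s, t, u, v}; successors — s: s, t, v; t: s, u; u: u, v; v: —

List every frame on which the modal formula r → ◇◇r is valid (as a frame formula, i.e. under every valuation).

Frame correspondent (Sahlqvist): ∀x ∃w (x = w ∧ xR²w) — i.e. a generalized confluence (Geach) condition.
G1: fails — at b but no w with b=w and bR²w.
G2: fails — at 0 but no w with 0=w and 0R²w.
G3: condition met.
G4: fails — at v but no w with v=w and vR²w.

G3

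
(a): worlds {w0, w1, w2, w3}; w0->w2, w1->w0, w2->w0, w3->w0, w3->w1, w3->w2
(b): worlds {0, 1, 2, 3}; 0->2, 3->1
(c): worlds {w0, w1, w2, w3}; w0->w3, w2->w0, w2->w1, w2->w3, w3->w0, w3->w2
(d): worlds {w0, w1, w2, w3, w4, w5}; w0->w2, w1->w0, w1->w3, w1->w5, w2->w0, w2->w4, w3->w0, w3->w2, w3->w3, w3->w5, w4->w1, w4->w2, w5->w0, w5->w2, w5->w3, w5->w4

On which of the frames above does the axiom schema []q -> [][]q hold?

(b)

Frame correspondent (Sahlqvist): forall x forall y forall z (Rxy & Ryz -> Rxz) — i.e. transitivity.
(a): fails — Rw1w0 and Rw0w2 but not Rw1w2.
(b): satisfies the condition.
(c): fails — Rw3w2 and Rw2w1 but not Rw3w1.
(d): fails — Rw1w5 and Rw5w2 but not Rw1w2.
Valid on: (b).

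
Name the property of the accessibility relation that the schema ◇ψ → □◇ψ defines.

Suppose ◇ψ→□◇ψ is valid. Take Rxy, Rxz and set V(ψ)={y}. Then ◇ψ at x, so □◇ψ at x, so ◇ψ at z, so some w with Rzw has ψ; w=y, i.e. Rzy. By symmetry of the argument, Ryz.
The converse is a direct semantic check.
So the correspondent is the Euclidean property.

the Euclidean property: ∀x ∀y ∀z (Rxy ∧ Rxz → Ryz)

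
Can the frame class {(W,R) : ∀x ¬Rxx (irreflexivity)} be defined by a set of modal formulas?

Modal frame validity is preserved under surjective bounded morphisms.
The 4-cycle (worlds 0,1,2,3 with 0→1→2→3→0) is irreflexive, and the map sending every world to a single reflexive point • is a surjective bounded morphism (forth: every edge maps to (•,•); back: every world has a successor). So any modal formula valid on the 4-cycle is also valid on the reflexive point, which is not irreflexive.
So the class is not modally definable.

Not modally definable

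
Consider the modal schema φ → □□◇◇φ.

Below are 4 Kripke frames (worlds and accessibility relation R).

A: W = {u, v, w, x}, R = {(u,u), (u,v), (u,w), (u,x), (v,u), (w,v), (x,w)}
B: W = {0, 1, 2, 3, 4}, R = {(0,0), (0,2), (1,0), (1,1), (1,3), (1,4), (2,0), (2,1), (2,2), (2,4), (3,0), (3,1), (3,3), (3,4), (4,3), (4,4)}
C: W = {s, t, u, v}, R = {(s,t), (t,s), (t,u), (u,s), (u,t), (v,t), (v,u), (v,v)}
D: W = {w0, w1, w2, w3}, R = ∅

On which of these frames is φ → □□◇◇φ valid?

Frame correspondent (Sahlqvist): ∀x ∀z (xR²z → ∃w (x = w ∧ zR²w)) — i.e. a generalized confluence (Geach) condition.
A: fails — uR²x but no t with u=t and xR²t.
B: fails — 2R²4 but no w with 2=w and 4R²w.
C: fails — tR²s but no w with t=w and sR²w.
D: condition met.

D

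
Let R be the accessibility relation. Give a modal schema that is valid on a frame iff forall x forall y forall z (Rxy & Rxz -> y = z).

The condition is partial functionality. The CD schema ◇p → □p defines it.

◇p → □p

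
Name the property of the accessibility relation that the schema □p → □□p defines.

Suppose □p→□□p is valid. Take Rxy, Ryz and set V(p)={w : Rxw}. Then □p at x, so □□p at x, so □p at y, so p at z, i.e. Rxz.
Conversely, any frame satisfying ∀x ∀y ∀z (Rxy ∧ Ryz → Rxz) validates the schema.
Frame condition: ∀x ∀y ∀z (Rxy ∧ Ryz → Rxz).

transitivity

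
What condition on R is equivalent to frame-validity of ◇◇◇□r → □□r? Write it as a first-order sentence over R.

This is a Sahlqvist (Geach-type) schema ◇^3□^1r → □^2◇^0r.
Minimal-valuation argument: fix x; take any y with xR^3y and any z with xR^2z. Set V(r) to the set of worlds R-reachable from y in exactly 1 step. Then □^1r holds at y, so the antecedent holds at x; validity forces ◇^0r at z, giving a w with zR^0w and yR^1w.
First-order correspondent: ∀x ∀y ∀z ((xR³y ∧ xR²z) → ∃w (yRw ∧ z = w)).

∀x ∀y ∀z ((xR³y ∧ xR²z) → ∃w (yRw ∧ z = w))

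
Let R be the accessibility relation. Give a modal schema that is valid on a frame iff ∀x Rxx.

This is reflexivity; the standard corresponding axiom is T: □q → q.
Suppose □q→q is valid. At any x set V(q)={w : Rxw}. Then □q holds at x, so q holds at x, i.e. Rxx.

□q → q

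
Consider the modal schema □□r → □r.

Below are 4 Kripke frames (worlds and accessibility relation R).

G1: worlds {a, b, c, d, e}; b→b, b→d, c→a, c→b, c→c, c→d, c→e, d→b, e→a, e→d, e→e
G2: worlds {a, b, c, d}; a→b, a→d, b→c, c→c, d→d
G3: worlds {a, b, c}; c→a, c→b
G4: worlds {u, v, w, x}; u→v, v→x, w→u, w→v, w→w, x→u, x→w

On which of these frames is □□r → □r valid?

The schema corresponds to density: ∀x ∀y (Rxy → ∃z (Rxz ∧ Rzy)).
G1: condition met.
G2: fails — Rab but no z with Raz and Rzb.
G3: fails — Rca but no z with Rcz and Rza.
G4: fails — Ruv but no z with Ruz and Rzv.
Valid on: G1.

G1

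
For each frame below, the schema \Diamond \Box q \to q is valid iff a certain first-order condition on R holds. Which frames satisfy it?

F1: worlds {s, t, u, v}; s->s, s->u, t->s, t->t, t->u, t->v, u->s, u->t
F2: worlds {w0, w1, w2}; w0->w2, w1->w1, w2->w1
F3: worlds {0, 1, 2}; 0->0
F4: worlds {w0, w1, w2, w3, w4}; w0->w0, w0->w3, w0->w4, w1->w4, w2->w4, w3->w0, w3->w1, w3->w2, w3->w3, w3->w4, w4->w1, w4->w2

F3

The schema corresponds to symmetry: \forall x \forall y (Rxy \to Ryx).
F1: fails — Rtv but not Rvt.
F2: fails — Rw0w2 but not Rw2w0.
F3: satisfies the condition.
F4: fails — Rw0w4 but not Rw4w0.
Valid on: F3.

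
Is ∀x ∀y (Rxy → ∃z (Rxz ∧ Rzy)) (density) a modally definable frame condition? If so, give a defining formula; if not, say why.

Yes: it is density, defined by the C4 schema □□r → □r.
Suppose □□r→□r is valid. Take Rxy and set V(r)={w : xR²w}. Then □□r at x, so □r at x, so r at y, i.e. ∃z(Rxz∧Rzy).

Definable; □□r → □r defines it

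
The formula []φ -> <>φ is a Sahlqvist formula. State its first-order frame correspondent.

Suppose □φ→◇φ is valid. At any x set V(φ)=W. Then □φ at x, so ◇φ at x, so x has a successor.

seriality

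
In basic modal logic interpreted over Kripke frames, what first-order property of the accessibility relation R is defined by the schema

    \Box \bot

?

This schema is the Ver axiom.
It corresponds to emptiness of R: \forall x \forall y \neg Rxy.

emptiness of R: \forall x \forall y \neg Rxy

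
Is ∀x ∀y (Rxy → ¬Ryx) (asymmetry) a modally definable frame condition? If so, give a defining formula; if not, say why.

Any modally definable frame class is closed under surjective bounded morphisms.
The 5-cycle (worlds a,b,c,d,e with a→b→c→d→e→a) is asymmetric. Mapping every world to a single reflexive point • is a surjective bounded morphism, and the reflexive point is not asymmetric (R•• but asymmetry requires ¬R••).
Hence asymmetry is not modally definable.

No — not modally definable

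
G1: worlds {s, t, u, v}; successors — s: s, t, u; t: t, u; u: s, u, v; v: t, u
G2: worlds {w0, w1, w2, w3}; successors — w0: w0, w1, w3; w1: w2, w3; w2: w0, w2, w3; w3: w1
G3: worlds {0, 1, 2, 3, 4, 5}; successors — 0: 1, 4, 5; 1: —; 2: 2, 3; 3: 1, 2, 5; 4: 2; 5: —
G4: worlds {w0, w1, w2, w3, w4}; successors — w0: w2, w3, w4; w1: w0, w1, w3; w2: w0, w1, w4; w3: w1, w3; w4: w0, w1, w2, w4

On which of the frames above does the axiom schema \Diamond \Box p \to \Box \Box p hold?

The schema corresponds to a generalized confluence (Geach) condition: \forall x \forall y \forall z ((xRy \wedge x R^2 z) \to \exists w (yRw \wedge z = w)).
G1: fails — sRs, sR²v but no w with sRw and v=w.
G2: fails — w0Rw0, w0R²w2 but no w with w0Rw and w2=w.
G3: fails — 0R1, 0R²2 but no w with 1Rw and 2=w.
G4: fails — w0Rw2, w0R²w2 but no w with w2Rw and w2=w.
Valid on no frame.

none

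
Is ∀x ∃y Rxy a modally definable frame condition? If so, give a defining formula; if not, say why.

Definable; □p → ◇p defines it

Yes: it is seriality, defined by the D schema □p → ◇p.
Suppose □p→◇p is valid. At any x set V(p)=W. Then □p at x, so ◇p at x, so x has a successor.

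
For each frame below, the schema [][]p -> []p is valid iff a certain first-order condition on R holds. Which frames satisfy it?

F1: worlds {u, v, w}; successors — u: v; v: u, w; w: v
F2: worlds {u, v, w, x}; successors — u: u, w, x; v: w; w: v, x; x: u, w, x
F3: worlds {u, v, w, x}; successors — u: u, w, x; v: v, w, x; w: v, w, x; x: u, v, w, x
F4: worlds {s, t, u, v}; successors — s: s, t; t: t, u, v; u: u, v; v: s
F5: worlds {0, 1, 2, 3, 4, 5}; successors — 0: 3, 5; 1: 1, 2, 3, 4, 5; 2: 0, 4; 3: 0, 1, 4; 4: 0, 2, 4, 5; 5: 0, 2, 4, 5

Frame correspondent (Sahlqvist): forall x forall y (Rxy -> exists z (Rxz & Rzy)) — i.e. density.
F1: fails — Ruv but no z with Ruz and Rzv.
F2: fails — Rvw but no z with Rvz and Rzw.
F3: satisfies the condition.
F4: satisfies the condition.
F5: fails — R03 but no z with R0z and Rz3.
Valid on: F3, F4.

F3, F4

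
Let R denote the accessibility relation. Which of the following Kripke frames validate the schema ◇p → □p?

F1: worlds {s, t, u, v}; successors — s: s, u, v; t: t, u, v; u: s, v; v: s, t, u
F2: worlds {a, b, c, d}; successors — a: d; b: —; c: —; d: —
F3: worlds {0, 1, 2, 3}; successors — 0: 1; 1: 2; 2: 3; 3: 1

The schema corresponds to partial functionality: ∀x ∀y ∀z (Rxy ∧ Rxz → y = z).
F1: fails — s sees both s and u.
F2: satisfies the condition.
F3: satisfies the condition.

F2, F3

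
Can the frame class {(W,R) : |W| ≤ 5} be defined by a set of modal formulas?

No — not modally definable

If a class were modally definable it would be closed under disjoint unions (Goldblatt–Thomason).
Any modal formula valid on each of 6 disjoint one-world frames is valid on their disjoint union (validity is preserved under disjoint unions). Each one-world frame has |W|=1≤5, but the union has |W|=6.
So no modal formula (or set of formulas) defines exactly the |W|≤5 frames.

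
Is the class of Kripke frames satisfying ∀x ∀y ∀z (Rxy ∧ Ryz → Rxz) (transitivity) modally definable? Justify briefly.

This is a Sahlqvist condition; the 4 axiom □p → □□p defines it.
Suppose □p→□□p is valid. Take Rxy, Ryz and set V(p)={w : Rxw}. Then □p at x, so □□p at x, so □p at y, so p at z, i.e. Rxz.

Yes, by □p → □□p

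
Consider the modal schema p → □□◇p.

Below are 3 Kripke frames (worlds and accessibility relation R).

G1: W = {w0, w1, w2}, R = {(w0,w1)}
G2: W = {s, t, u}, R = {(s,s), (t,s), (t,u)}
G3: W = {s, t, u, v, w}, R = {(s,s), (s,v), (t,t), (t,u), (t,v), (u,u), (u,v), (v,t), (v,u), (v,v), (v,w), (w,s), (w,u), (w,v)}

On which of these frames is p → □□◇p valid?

The schema corresponds to a generalized confluence (Geach) condition: ∀x ∀z (xR²z → ∃w (x = w ∧ zRw)).
G1: condition met.
G2: fails — tR²s but no w with t=w and sRw.
G3: fails — sR²t but no w* with s=w* and tRw*.

G1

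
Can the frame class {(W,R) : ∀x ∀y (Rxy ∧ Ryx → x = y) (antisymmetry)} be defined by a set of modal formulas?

Not definable by any modal formula

If a class were modally definable it would be closed under surjective bounded morphisms (Goldblatt–Thomason).
The 4-cycle (worlds w0,w1,w2,w3 with w0→w1→w2→w3→w0) is antisymmetric. Sending even-indexed worlds to a and odd-indexed worlds to b is a surjective bounded morphism onto the two-world frame with a↔b, which is not antisymmetric.
So the class is not modally definable.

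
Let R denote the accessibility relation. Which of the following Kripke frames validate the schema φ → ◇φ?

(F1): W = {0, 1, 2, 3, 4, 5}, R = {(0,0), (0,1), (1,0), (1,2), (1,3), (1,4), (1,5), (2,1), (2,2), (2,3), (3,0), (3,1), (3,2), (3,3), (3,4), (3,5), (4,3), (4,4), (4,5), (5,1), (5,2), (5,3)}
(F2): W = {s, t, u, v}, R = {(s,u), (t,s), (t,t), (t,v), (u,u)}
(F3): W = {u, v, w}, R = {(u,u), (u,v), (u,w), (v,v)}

This is the axiom for a generalized confluence (Geach) condition; its first-order frame correspondent is ∀x ∃w (x = w ∧ xRw).
(F1): fails — at 1 but no w with 1=w and 1Rw.
(F2): fails — at s but no w with s=w and sRw.
(F3): fails — at w but no t with w=t and wRt.

none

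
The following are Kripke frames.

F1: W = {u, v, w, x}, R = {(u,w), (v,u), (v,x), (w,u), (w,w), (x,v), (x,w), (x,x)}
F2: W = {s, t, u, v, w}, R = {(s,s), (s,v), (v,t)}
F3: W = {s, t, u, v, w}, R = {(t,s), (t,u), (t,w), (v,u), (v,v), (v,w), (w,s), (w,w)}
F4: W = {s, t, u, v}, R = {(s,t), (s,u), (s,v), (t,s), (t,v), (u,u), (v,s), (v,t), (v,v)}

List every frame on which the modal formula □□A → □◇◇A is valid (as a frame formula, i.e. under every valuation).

F1, F4

This is the axiom for a generalized confluence (Geach) condition; its first-order frame correspondent is ∀x ∀z (xRz → ∃w (xR²w ∧ zR²w)).
F1: ✓.
F2: fails — sRv but no w* with sR²w* and vR²w*.
F3: fails — tRs but no w* with tR²w* and sR²w*.
F4: ✓.
Valid on: F1, F4.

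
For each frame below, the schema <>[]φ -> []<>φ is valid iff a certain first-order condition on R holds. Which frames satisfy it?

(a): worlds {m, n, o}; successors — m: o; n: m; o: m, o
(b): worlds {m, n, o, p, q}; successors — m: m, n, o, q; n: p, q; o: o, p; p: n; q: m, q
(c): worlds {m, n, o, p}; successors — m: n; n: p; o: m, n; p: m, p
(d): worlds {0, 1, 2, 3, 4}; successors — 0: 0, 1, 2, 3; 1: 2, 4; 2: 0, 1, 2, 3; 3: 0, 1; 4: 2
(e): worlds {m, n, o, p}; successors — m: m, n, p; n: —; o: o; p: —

Frame correspondent (Sahlqvist): forall x forall y forall z (Rxy & Rxz -> exists w (Ryw & Rzw)) — i.e. convergence.
(a): satisfies the condition.
(b): fails — Rmo and Rmq but o and q have no common successor.
(c): fails — Ron and Rom but n and m have no common successor.
(d): fails — R01 and R03 but 1 and 3 have no common successor.
(e): fails — Rmn and Rmn but n and n have no common successor.
Valid on: (a).

(a)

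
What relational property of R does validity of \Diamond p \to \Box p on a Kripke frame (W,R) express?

partial functionality

Suppose ◇p→□p is valid. Take Rxy, Rxz and set V(p)={y}. Then ◇p at x, so □p at x, so p at z, i.e. z=y.
Conversely, on a frame with partial functionality the schema holds at every world under every valuation.
Frame condition: \forall x \forall y \forall z (Rxy \wedge Rxz \to y = z).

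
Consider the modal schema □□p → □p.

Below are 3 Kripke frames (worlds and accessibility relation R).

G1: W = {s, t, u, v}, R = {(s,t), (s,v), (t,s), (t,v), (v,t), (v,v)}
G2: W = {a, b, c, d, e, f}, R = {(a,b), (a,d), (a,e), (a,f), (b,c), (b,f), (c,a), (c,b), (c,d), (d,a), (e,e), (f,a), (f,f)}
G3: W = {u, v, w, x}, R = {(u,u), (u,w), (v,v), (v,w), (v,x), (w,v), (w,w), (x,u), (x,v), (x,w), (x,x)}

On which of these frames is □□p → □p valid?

Frame correspondent (Sahlqvist): ∀x ∀y (Rxy → ∃z (Rxz ∧ Rzy)) — i.e. density.
G1: fails — Rts but no z with Rtz and Rzs.
G2: fails — Rbc but no z with Rbz and Rzc.
G3: satisfies the condition.
Valid on: G3.

G3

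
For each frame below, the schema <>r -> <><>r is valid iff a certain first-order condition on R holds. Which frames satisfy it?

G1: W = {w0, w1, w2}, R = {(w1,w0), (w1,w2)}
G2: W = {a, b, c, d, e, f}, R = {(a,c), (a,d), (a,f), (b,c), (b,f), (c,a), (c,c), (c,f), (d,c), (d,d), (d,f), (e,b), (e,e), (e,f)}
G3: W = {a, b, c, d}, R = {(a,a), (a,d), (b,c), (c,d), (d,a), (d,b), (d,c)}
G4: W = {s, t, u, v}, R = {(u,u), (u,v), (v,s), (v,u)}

G2

Frame correspondent (Sahlqvist): forall x forall y (xRy -> exists w (y = w & x R^2 w)) — i.e. a generalized confluence (Geach) condition.
G1: fails — w1Rw0 but no w with w0=w and w1R²w.
G2: condition met.
G3: fails — bRc but no w with c=w and bR²w.
G4: fails — vRs but no w with s=w and vR²w.
Valid on: G2.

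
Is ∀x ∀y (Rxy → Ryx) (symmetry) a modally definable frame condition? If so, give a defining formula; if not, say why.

Yes: it is symmetry, defined by the B schema p → □◇p.

Definable; p → □◇p defines it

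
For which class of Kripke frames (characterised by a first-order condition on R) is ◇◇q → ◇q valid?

Replacing q by ¬q and contraposing gives the equivalent schema □q → □□q.
Suppose □q→□□q is valid. Take Rxy, Ryz and set V(q)={w : Rxw}. Then □q at x, so □□q at x, so □q at y, so q at z, i.e. Rxz.

transitivity: ∀x ∀y ∀z (Rxy ∧ Ryz → Rxz)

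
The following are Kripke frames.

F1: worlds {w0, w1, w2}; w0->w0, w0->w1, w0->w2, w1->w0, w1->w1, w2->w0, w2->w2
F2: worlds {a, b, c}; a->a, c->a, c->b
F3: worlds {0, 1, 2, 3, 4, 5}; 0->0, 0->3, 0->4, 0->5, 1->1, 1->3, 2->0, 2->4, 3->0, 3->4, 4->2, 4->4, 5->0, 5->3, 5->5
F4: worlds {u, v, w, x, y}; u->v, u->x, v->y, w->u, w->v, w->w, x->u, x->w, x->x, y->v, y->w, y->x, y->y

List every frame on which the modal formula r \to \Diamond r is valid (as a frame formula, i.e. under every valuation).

F1

Frame correspondent (Sahlqvist): \forall x Rxx — i.e. reflexivity.
F1: holds.
F2: fails — world b does not see itself.
F3: fails — world 2 does not see itself.
F4: fails — world u does not see itself.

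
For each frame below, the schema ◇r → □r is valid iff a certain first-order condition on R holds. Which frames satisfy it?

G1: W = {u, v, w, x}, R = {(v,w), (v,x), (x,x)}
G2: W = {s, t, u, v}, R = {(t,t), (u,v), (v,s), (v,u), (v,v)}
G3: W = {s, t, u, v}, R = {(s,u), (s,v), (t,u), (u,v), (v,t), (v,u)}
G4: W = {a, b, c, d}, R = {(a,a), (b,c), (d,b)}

G4

This is the axiom for partial functionality; its first-order frame correspondent is ∀x ∀y ∀z (Rxy ∧ Rxz → y = z).
G1: fails — v sees both w and x.
G2: fails — v sees both s and u.
G3: fails — s sees both u and v.
G4: holds.
Valid on: G4.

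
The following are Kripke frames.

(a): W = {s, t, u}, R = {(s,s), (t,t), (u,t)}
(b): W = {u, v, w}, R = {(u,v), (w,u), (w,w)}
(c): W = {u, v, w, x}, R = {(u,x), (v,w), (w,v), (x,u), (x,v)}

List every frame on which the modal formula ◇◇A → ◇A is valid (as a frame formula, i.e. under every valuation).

The schema corresponds to transitivity: ∀x ∀y ∀z (Rxy ∧ Ryz → Rxz).
(a): holds.
(b): fails — Rwu and Ruv but not Rwv.
(c): fails — Rvw and Rwv but not Rvv.
Valid on: (a).

(a)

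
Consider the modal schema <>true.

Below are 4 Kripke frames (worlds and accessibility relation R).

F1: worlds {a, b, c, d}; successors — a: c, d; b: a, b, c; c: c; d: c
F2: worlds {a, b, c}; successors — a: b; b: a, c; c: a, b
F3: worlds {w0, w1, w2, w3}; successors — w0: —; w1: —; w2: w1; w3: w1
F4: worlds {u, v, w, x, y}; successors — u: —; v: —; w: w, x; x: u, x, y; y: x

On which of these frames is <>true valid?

F1, F2

The schema corresponds to seriality: forall x exists y Rxy.
F1: holds.
F2: holds.
F3: fails — world w0 has no successor.
F4: fails — world u has no successor.
Valid on: F1, F2.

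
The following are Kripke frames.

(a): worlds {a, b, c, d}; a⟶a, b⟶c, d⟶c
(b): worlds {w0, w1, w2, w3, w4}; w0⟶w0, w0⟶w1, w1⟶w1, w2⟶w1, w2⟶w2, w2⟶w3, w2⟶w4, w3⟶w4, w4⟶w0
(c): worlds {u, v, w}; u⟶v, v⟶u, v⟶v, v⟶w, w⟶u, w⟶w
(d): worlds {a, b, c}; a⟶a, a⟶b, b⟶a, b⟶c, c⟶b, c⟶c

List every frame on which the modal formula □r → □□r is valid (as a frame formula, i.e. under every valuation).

This is the axiom for transitivity; its first-order frame correspondent is ∀x ∀y ∀z (Rxy ∧ Ryz → Rxz).
(a): holds.
(b): fails — Rw2w4 and Rw4w0 but not Rw2w0.
(c): fails — Ruv and Rvw but not Ruw.
(d): fails — Rbc and Rcb but not Rbb.

(a)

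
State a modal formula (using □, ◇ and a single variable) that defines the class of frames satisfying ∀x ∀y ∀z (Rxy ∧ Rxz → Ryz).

◇p → □◇p

A defining formula is ◇p → □◇p (the 5 axiom).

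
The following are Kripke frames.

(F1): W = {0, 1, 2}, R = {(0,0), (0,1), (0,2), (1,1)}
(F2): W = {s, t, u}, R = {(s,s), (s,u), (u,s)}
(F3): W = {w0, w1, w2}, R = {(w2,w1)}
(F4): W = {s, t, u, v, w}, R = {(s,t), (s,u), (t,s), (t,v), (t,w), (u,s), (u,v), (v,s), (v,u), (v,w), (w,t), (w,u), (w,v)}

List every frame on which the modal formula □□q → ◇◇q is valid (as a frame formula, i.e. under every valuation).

(F4)

Frame correspondent (Sahlqvist): ∀x ∃w (xR²w ∧ xR²w) — i.e. a generalized confluence (Geach) condition.
(F1): fails — at 2 but no w with 2R²w and 2R²w.
(F2): fails — at t but no w with tR²w and tR²w.
(F3): fails — at w0 but no w with w0R²w and w0R²w.
(F4): holds.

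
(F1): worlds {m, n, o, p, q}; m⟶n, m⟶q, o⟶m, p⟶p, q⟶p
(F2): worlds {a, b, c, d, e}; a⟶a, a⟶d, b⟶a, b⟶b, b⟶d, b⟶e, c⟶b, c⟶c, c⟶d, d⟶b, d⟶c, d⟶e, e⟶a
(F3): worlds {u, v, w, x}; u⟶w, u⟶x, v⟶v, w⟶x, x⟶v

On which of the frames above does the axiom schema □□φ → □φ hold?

This is the axiom for density; its first-order frame correspondent is ∀x ∀y (Rxy → ∃z (Rxz ∧ Rzy)).
(F1): fails — Rom but no z with Roz and Rzm.
(F2): condition met.
(F3): fails — Ruw but no z with Ruz and Rzw.
Valid on: (F2).

(F2)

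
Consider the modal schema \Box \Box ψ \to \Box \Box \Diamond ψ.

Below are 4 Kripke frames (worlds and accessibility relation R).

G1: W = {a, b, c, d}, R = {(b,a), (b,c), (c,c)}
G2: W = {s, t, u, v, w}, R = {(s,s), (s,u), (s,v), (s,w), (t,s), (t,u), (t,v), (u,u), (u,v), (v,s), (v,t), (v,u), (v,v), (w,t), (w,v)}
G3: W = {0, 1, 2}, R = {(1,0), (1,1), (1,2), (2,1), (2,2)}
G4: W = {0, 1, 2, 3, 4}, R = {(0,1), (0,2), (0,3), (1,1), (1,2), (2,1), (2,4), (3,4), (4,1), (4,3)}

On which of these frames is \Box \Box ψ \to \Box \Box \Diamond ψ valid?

The schema corresponds to a generalized confluence (Geach) condition: \forall x \forall z (x R^2 z \to \exists w (x R^2 w \wedge zRw)).
G1: satisfies the condition.
G2: satisfies the condition.
G3: fails — 1R²0 but no w with 1R²w and 0Rw.
G4: fails — 2R²3 but no w with 2R²w and 3Rw.

G1, G2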